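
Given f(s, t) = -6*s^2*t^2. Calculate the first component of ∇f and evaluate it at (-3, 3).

(∇f)_1 = ∂f/∂s = -12*s*t^2
At (-3, 3): 324.

324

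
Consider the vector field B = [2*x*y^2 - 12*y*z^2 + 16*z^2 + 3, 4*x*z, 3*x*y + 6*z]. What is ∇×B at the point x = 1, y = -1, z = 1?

(∇×B)₁ = ∂B₃/∂y − ∂B₂/∂z = -x
(∇×B)₂ = ∂B₁/∂z − ∂B₃/∂x = -24*y*z - 3*y + 32*z
(∇×B)₃ = ∂B₂/∂x − ∂B₁/∂y = -4*x*y + 12*z^2 + 4*z
∇×B = (-x, -24*y*z - 3*y + 32*z, -4*x*y + 12*z^2 + 4*z)
At (1, -1, 1): (-1, 59, 20).

(-1, 59, 20)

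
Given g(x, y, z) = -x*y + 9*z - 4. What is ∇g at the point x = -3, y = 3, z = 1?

(-3, 3, 9)

∂g/∂x = -y
∂g/∂y = -x
∂g/∂z = 9
∇g = (-y, -x, 9)
At (-3, 3, 1): (-3, 3, 9).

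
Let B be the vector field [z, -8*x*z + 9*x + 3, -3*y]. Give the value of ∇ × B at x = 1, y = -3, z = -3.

(∇×B)₁ = ∂B₃/∂y − ∂B₂/∂z = 8*x - 3
(∇×B)₂ = ∂B₁/∂z − ∂B₃/∂x = 1
(∇×B)₃ = ∂B₂/∂x − ∂B₁/∂y = -8*z + 9
∇×B = (8*x - 3, 1, -8*z + 9)
At (1, -3, -3): (5, 1, 33).

(5, 1, 33)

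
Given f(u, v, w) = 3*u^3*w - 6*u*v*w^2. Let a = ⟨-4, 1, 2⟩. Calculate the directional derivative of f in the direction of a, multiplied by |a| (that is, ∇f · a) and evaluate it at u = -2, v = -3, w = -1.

180

∂f/∂u = 9*u^2*w - 6*v*w^2
∂f/∂v = -6*u*w^2
∂f/∂w = 3*u^3 - 12*u*v*w
∇f at (-2, -3, -1) = (-18, 12, 48)
∇f · a = (-18)(-4) + (12)(1) + (48)(2) = 180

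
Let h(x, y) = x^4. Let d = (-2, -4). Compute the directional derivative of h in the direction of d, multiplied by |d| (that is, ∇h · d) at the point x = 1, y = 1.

-8

∂h/∂x = 4*x^3
∂h/∂y = 0
∇h at (1, 1) = (4, 0)
∇h · d = (4)(-2) + (0)(-4) = -8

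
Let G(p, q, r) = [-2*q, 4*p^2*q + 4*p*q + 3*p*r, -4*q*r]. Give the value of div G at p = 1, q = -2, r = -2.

16

∂G₁/∂p = 0
∂G₂/∂q = 4*p^2 + 4*p
∂G₃/∂r = -4*q
∇·G = 4*p^2 + 4*p - 4*q
At (1, -2, -2): 16.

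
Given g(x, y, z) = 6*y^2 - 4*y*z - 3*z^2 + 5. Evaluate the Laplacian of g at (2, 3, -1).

6

∂²g/∂x² = 0
∂²g/∂y² = 12
∂²g/∂z² = -6
∇²g = 6
At (2, 3, -1): 6.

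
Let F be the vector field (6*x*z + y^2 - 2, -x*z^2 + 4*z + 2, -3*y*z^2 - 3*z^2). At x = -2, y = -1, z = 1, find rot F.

(∇×F)₁ = ∂F₃/∂y − ∂F₂/∂z = 2*x*z - 3*z^2 - 4
(∇×F)₂ = ∂F₁/∂z − ∂F₃/∂x = 6*x
(∇×F)₃ = ∂F₂/∂x − ∂F₁/∂y = -2*y - z^2
∇×F = (2*x*z - 3*z^2 - 4, 6*x, -2*y - z^2)
At (-2, -1, 1): (-11, -12, 1).

(-11, -12, 1)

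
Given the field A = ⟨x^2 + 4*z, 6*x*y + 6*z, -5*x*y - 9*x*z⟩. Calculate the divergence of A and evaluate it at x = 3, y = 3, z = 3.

-3

∂A₁/∂x = 2*x
∂A₂/∂y = 6*x
∂A₃/∂z = -9*x
∇·A = -x
At (3, 3, 3): -3.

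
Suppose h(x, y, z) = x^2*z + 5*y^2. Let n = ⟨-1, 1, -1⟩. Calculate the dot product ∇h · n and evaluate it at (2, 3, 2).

18

∂h/∂x = 2*x*z
∂h/∂y = 10*y
∂h/∂z = x^2
∇h at (2, 3, 2) = (8, 30, 4)
∇h · n = (8)(-1) + (30)(1) + (4)(-1) = 18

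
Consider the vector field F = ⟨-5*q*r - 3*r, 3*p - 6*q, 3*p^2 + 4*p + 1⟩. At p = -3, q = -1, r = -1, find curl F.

(0, 16, -2)

(∇×F)₁ = ∂F₃/∂q − ∂F₂/∂r = 0
(∇×F)₂ = ∂F₁/∂r − ∂F₃/∂p = -6*p - 5*q - 7
(∇×F)₃ = ∂F₂/∂p − ∂F₁/∂q = 5*r + 3
∇×F = (0, -6*p - 5*q - 7, 5*r + 3)
At (-3, -1, -1): (0, 16, -2).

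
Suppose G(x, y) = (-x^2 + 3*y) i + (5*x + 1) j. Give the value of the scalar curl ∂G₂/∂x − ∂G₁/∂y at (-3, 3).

∂G₂/∂x = 5
∂G₁/∂y = 3
Scalar curl = 2
At (-3, 3): 2.

2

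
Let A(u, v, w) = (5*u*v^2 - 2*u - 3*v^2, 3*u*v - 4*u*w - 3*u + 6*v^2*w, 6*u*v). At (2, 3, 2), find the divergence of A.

∂A₁/∂u = 5*v^2 - 2
∂A₂/∂v = 3*u + 12*v*w
∂A₃/∂w = 0
∇·A = 3*u + 5*v^2 + 12*v*w - 2
At (2, 3, 2): 121.

121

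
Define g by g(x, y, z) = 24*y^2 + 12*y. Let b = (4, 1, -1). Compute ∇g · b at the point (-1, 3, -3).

156

∂g/∂x = 0
∂g/∂y = 48*y + 12
∂g/∂z = 0
∇g at (-1, 3, -3) = (0, 156, 0)
∇g · b = (0)(4) + (156)(1) + (0)(-1) = 156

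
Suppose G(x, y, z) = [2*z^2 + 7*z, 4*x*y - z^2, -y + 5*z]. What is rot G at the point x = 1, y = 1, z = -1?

(-3, 3, 4)

(∇×G)₁ = ∂G₃/∂y − ∂G₂/∂z = 2*z - 1
(∇×G)₂ = ∂G₁/∂z − ∂G₃/∂x = 4*z + 7
(∇×G)₃ = ∂G₂/∂x − ∂G₁/∂y = 4*y
∇×G = (2*z - 1, 4*z + 7, 4*y)
At (1, 1, -1): (-3, 3, 4).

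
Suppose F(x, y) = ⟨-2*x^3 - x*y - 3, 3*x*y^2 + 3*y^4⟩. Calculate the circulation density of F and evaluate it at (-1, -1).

2

∂F₂/∂x = 3*y^2
∂F₁/∂y = -x
Scalar curl = x + 3*y^2
At (-1, -1): 2.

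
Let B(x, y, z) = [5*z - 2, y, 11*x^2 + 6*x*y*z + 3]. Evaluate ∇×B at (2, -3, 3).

(∇×B)₁ = ∂B₃/∂y − ∂B₂/∂z = 6*x*z
(∇×B)₂ = ∂B₁/∂z − ∂B₃/∂x = -22*x - 6*y*z + 5
(∇×B)₃ = ∂B₂/∂x − ∂B₁/∂y = 0
∇×B = (6*x*z, -22*x - 6*y*z + 5, 0)
At (2, -3, 3): (36, 15, 0).

(36, 15, 0)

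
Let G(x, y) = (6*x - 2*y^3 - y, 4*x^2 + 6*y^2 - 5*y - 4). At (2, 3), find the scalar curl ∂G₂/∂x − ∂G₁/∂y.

∂G₂/∂x = 8*x
∂G₁/∂y = -6*y^2 - 1
Scalar curl = 8*x + 6*y^2 + 1
At (2, 3): 71.

71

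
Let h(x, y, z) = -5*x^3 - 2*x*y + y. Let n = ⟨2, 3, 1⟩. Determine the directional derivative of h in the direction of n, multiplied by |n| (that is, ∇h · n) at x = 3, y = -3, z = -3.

-273

∂h/∂x = -15*x^2 - 2*y
∂h/∂y = -2*x + 1
∂h/∂z = 0
∇h at (3, -3, -3) = (-129, -5, 0)
∇h · n = (-129)(2) + (-5)(3) + (0)(1) = -273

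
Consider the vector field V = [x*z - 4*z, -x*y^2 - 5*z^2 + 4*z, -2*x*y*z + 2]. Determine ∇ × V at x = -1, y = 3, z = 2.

(20, 7, -9)

(∇×V)₁ = ∂V₃/∂y − ∂V₂/∂z = -2*x*z + 10*z - 4
(∇×V)₂ = ∂V₁/∂z − ∂V₃/∂x = x + 2*y*z - 4
(∇×V)₃ = ∂V₂/∂x − ∂V₁/∂y = -y^2
∇×V = (-2*x*z + 10*z - 4, x + 2*y*z - 4, -y^2)
At (-1, 3, 2): (20, 7, -9).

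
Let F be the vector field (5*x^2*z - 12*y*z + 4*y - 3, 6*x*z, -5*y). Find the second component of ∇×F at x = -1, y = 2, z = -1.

-19

(∇×F)_2 = ∂F₁/∂z − ∂F₃/∂x
= 5*x^2 - 12*y − (0)
= 5*x^2 - 12*y
At (-1, 2, -1): -19.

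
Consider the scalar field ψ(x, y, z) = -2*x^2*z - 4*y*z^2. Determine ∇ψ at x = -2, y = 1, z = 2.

(16, -16, -24)

∂ψ/∂x = -4*x*z
∂ψ/∂y = -4*z^2
∂ψ/∂z = -2*x^2 - 8*y*z
∇ψ = (-4*x*z, -4*z^2, -2*x^2 - 8*y*z)
At (-2, 1, 2): (16, -16, -24).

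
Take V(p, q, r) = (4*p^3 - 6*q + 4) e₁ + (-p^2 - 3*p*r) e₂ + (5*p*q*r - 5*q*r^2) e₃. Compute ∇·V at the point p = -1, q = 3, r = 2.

∂V₁/∂p = 12*p^2
∂V₂/∂q = 0
∂V₃/∂r = 5*p*q - 10*q*r
∇·V = 12*p^2 + 5*p*q - 10*q*r
At (-1, 3, 2): -63.

-63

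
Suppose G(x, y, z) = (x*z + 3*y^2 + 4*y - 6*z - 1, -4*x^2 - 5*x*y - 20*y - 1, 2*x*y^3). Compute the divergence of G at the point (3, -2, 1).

-34

∂G₁/∂x = z
∂G₂/∂y = -5*x - 20
∂G₃/∂z = 0
∇·G = -5*x + z - 20
At (3, -2, 1): -34.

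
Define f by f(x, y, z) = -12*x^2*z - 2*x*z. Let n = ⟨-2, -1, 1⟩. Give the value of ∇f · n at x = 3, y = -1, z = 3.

∂f/∂x = -24*x*z - 2*z
∂f/∂y = 0
∂f/∂z = -12*x^2 - 2*x
∇f at (3, -1, 3) = (-222, 0, -114)
∇f · n = (-222)(-2) + (0)(-1) + (-114)(1) = 330

330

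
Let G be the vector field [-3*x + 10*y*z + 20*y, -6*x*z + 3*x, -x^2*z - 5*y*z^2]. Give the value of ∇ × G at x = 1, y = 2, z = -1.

(∇×G)₁ = ∂G₃/∂y − ∂G₂/∂z = 6*x - 5*z^2
(∇×G)₂ = ∂G₁/∂z − ∂G₃/∂x = 2*x*z + 10*y
(∇×G)₃ = ∂G₂/∂x − ∂G₁/∂y = -16*z - 17
∇×G = (6*x - 5*z^2, 2*x*z + 10*y, -16*z - 17)
At (1, 2, -1): (1, 18, -1).

(1, 18, -1)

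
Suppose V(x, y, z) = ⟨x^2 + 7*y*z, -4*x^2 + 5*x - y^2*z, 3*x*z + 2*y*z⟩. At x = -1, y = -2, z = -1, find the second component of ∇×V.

-11

(∇×V)_2 = ∂V₁/∂z − ∂V₃/∂x
= 7*y − (3*z)
= 7*y - 3*z
At (-1, -2, -1): -11.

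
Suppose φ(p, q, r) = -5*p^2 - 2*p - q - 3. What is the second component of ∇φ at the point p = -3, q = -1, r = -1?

(∇φ)_2 = ∂φ/∂q = -1
At (-3, -1, -1): -1.

-1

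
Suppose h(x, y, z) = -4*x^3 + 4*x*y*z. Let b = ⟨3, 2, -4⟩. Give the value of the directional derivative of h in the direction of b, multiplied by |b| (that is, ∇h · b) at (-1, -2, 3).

-164

∂h/∂x = -12*x^2 + 4*y*z
∂h/∂y = 4*x*z
∂h/∂z = 4*x*y
∇h at (-1, -2, 3) = (-36, -12, 8)
∇h · b = (-36)(3) + (-12)(2) + (8)(-4) = -164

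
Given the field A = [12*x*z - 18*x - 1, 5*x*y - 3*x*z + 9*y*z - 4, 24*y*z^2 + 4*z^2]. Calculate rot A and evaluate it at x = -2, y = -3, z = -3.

(∇×A)₁ = ∂A₃/∂y − ∂A₂/∂z = 3*x - 9*y + 24*z^2
(∇×A)₂ = ∂A₁/∂z − ∂A₃/∂x = 12*x
(∇×A)₃ = ∂A₂/∂x − ∂A₁/∂y = 5*y - 3*z
∇×A = (3*x - 9*y + 24*z^2, 12*x, 5*y - 3*z)
At (-2, -3, -3): (237, -24, -6).

(237, -24, -6)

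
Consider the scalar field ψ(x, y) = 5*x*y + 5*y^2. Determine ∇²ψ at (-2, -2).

∂²ψ/∂x² = 0
∂²ψ/∂y² = 10
∇²ψ = 10
At (-2, -2): 10.

10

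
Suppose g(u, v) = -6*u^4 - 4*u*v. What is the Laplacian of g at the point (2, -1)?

∂²g/∂u² = -72*u^2
∂²g/∂v² = 0
∇²g = -72*u^2
At (2, -1): -288.

-288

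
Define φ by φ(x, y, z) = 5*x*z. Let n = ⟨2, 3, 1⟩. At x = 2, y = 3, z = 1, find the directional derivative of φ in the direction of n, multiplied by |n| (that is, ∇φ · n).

∂φ/∂x = 5*z
∂φ/∂y = 0
∂φ/∂z = 5*x
∇φ at (2, 3, 1) = (5, 0, 10)
∇φ · n = (5)(2) + (0)(3) + (10)(1) = 20

20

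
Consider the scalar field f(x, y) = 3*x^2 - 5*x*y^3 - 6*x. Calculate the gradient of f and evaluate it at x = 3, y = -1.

∂f/∂x = 6*x - 5*y^3 - 6
∂f/∂y = -15*x*y^2
∇f = (6*x - 5*y^3 - 6, -15*x*y^2)
At (3, -1): (17, -45).

(17, -45)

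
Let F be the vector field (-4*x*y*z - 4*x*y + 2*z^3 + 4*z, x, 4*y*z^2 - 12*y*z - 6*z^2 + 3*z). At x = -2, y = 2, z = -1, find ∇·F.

∂F₁/∂x = -4*y*z - 4*y
∂F₂/∂y = 0
∂F₃/∂z = 8*y*z - 12*y - 12*z + 3
∇·F = 4*y*z - 16*y - 12*z + 3
At (-2, 2, -1): -25.

-25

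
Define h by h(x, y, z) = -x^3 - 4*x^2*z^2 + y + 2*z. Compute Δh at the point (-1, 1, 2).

∂²h/∂x² = -2*(3*x + 4*z^2)
∂²h/∂y² = 0
∂²h/∂z² = -8*x^2
∇²h = -8*x^2 - 6*x - 8*z^2
At (-1, 1, 2): -34.

-34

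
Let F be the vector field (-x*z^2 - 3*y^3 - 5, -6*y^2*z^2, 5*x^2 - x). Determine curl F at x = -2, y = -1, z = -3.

(-36, 9, 9)

(∇×F)₁ = ∂F₃/∂y − ∂F₂/∂z = 12*y^2*z
(∇×F)₂ = ∂F₁/∂z − ∂F₃/∂x = -2*x*z - 10*x + 1
(∇×F)₃ = ∂F₂/∂x − ∂F₁/∂y = 9*y^2
∇×F = (12*y^2*z, -2*x*z - 10*x + 1, 9*y^2)
At (-2, -1, -3): (-36, 9, 9).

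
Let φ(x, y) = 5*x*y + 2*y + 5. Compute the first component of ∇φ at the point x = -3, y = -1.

-5

(∇φ)_1 = ∂φ/∂x = 5*y
At (-3, -1): -5.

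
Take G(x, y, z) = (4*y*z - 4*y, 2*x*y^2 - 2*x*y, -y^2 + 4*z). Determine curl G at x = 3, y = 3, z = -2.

(-6, 12, 24)

(∇×G)₁ = ∂G₃/∂y − ∂G₂/∂z = -2*y
(∇×G)₂ = ∂G₁/∂z − ∂G₃/∂x = 4*y
(∇×G)₃ = ∂G₂/∂x − ∂G₁/∂y = 2*y^2 - 2*y - 4*z + 4
∇×G = (-2*y, 4*y, 2*y^2 - 2*y - 4*z + 4)
At (3, 3, -2): (-6, 12, 24).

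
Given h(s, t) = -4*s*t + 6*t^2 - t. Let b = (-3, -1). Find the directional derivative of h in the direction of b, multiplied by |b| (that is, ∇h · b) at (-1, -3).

∂h/∂s = -4*t
∂h/∂t = -4*s + 12*t - 1
∇h at (-1, -3) = (12, -33)
∇h · b = (12)(-3) + (-33)(-1) = -3

-3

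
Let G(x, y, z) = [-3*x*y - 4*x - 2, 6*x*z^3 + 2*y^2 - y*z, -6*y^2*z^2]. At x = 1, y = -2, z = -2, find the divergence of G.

∂G₁/∂x = -3*y - 4
∂G₂/∂y = 4*y - z
∂G₃/∂z = -12*y^2*z
∇·G = -12*y^2*z + y - z - 4
At (1, -2, -2): 92.

92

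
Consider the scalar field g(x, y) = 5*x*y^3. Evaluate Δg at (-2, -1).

60

∂²g/∂x² = 0
∂²g/∂y² = 30*x*y
∇²g = 30*x*y
At (-2, -1): 60.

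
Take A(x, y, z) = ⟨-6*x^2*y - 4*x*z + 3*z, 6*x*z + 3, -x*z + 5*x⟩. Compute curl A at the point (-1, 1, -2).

(6, 0, -6)

(∇×A)₁ = ∂A₃/∂y − ∂A₂/∂z = -6*x
(∇×A)₂ = ∂A₁/∂z − ∂A₃/∂x = -4*x + z - 2
(∇×A)₃ = ∂A₂/∂x − ∂A₁/∂y = 6*x^2 + 6*z
∇×A = (-6*x, -4*x + z - 2, 6*x^2 + 6*z)
At (-1, 1, -2): (6, 0, -6).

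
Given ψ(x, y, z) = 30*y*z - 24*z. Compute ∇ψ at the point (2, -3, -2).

(0, -60, -114)

∂ψ/∂x = 0
∂ψ/∂y = 30*z
∂ψ/∂z = 30*y - 24
∇ψ = (0, 30*z, 30*y - 24)
At (2, -3, -2): (0, -60, -114).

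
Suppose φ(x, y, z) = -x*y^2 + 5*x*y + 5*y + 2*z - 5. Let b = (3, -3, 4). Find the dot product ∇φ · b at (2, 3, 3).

17

∂φ/∂x = -y^2 + 5*y
∂φ/∂y = -2*x*y + 5*x + 5
∂φ/∂z = 2
∇φ at (2, 3, 3) = (6, 3, 2)
∇φ · b = (6)(3) + (3)(-3) + (2)(4) = 17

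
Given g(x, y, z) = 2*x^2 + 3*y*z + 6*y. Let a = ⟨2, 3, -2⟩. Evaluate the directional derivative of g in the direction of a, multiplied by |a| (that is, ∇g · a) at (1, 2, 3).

41

∂g/∂x = 4*x
∂g/∂y = 3*z + 6
∂g/∂z = 3*y
∇g at (1, 2, 3) = (4, 15, 6)
∇g · a = (4)(2) + (15)(3) + (6)(-2) = 41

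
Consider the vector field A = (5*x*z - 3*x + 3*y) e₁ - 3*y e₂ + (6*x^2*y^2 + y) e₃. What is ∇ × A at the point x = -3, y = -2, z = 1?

(-215, 129, -3)

(∇×A)₁ = ∂A₃/∂y − ∂A₂/∂z = 12*x^2*y + 1
(∇×A)₂ = ∂A₁/∂z − ∂A₃/∂x = -12*x*y^2 + 5*x
(∇×A)₃ = ∂A₂/∂x − ∂A₁/∂y = -3
∇×A = (12*x^2*y + 1, -12*x*y^2 + 5*x, -3)
At (-3, -2, 1): (-215, 129, -3).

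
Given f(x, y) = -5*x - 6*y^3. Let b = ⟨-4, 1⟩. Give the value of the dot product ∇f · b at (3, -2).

-52

∂f/∂x = -5
∂f/∂y = -18*y^2
∇f at (3, -2) = (-5, -72)
∇f · b = (-5)(-4) + (-72)(1) = -52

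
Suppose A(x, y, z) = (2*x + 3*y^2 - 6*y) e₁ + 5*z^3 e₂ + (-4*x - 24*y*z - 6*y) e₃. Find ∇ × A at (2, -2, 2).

(-114, 4, 18)

(∇×A)₁ = ∂A₃/∂y − ∂A₂/∂z = -15*z^2 - 24*z - 6
(∇×A)₂ = ∂A₁/∂z − ∂A₃/∂x = 4
(∇×A)₃ = ∂A₂/∂x − ∂A₁/∂y = -6*y + 6
∇×A = (-15*z^2 - 24*z - 6, 4, -6*y + 6)
At (2, -2, 2): (-114, 4, 18).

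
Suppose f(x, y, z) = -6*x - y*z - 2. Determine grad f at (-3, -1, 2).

(-6, -2, 1)

∂f/∂x = -6
∂f/∂y = -z
∂f/∂z = -y
∇f = (-6, -z, -y)
At (-3, -1, 2): (-6, -2, 1).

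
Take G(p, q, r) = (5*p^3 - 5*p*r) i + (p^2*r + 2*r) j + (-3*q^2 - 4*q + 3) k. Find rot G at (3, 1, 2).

(∇×G)₁ = ∂G₃/∂q − ∂G₂/∂r = -p^2 - 6*q - 6
(∇×G)₂ = ∂G₁/∂r − ∂G₃/∂p = -5*p
(∇×G)₃ = ∂G₂/∂p − ∂G₁/∂q = 2*p*r
∇×G = (-p^2 - 6*q - 6, -5*p, 2*p*r)
At (3, 1, 2): (-21, -15, 12).

(-21, -15, 12)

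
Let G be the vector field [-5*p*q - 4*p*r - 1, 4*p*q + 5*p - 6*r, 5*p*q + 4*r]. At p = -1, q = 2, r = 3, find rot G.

(1, -6, 8)

(∇×G)₁ = ∂G₃/∂q − ∂G₂/∂r = 5*p + 6
(∇×G)₂ = ∂G₁/∂r − ∂G₃/∂p = -4*p - 5*q
(∇×G)₃ = ∂G₂/∂p − ∂G₁/∂q = 5*p + 4*q + 5
∇×G = (5*p + 6, -4*p - 5*q, 5*p + 4*q + 5)
At (-1, 2, 3): (1, -6, 8).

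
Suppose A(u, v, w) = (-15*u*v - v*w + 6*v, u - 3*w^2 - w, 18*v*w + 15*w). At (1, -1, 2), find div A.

12

∂A₁/∂u = -15*v
∂A₂/∂v = 0
∂A₃/∂w = 18*v + 15
∇·A = 3*v + 15
At (1, -1, 2): 12.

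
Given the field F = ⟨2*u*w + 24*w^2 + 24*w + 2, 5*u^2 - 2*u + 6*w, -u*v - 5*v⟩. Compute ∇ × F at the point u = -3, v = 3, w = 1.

(-8, 69, -32)

(∇×F)₁ = ∂F₃/∂v − ∂F₂/∂w = -u - 11
(∇×F)₂ = ∂F₁/∂w − ∂F₃/∂u = 2*u + v + 48*w + 24
(∇×F)₃ = ∂F₂/∂u − ∂F₁/∂v = 10*u - 2
∇×F = (-u - 11, 2*u + v + 48*w + 24, 10*u - 2)
At (-3, 3, 1): (-8, 69, -32).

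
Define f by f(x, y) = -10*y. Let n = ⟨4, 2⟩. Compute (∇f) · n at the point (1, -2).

-20

∂f/∂x = 0
∂f/∂y = -10
∇f at (1, -2) = (0, -10)
∇f · n = (0)(4) + (-10)(2) = -20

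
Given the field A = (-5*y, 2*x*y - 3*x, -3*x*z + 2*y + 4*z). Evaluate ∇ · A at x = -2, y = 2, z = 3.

∂A₁/∂x = 0
∂A₂/∂y = 2*x
∂A₃/∂z = -3*x + 4
∇·A = -x + 4
At (-2, 2, 3): 6.

6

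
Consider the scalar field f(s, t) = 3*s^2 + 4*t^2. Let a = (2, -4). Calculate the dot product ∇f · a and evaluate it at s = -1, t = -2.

52

∂f/∂s = 6*s
∂f/∂t = 8*t
∇f at (-1, -2) = (-6, -16)
∇f · a = (-6)(2) + (-16)(-4) = 52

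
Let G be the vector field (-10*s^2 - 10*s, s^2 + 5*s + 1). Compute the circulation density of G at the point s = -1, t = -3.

3

∂G₂/∂s = 2*s + 5
∂G₁/∂t = 0
Scalar curl = 2*s + 5
At (-1, -3): 3.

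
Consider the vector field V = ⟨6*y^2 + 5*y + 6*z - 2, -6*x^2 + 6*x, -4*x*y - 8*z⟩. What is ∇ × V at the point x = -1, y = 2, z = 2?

(∇×V)₁ = ∂V₃/∂y − ∂V₂/∂z = -4*x
(∇×V)₂ = ∂V₁/∂z − ∂V₃/∂x = 4*y + 6
(∇×V)₃ = ∂V₂/∂x − ∂V₁/∂y = -12*x - 12*y + 1
∇×V = (-4*x, 4*y + 6, -12*x - 12*y + 1)
At (-1, 2, 2): (4, 14, -11).

(4, 14, -11)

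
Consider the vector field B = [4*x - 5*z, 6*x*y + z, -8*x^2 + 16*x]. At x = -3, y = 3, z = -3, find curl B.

(-1, -69, 18)

(∇×B)₁ = ∂B₃/∂y − ∂B₂/∂z = -1
(∇×B)₂ = ∂B₁/∂z − ∂B₃/∂x = 16*x - 21
(∇×B)₃ = ∂B₂/∂x − ∂B₁/∂y = 6*y
∇×B = (-1, 16*x - 21, 6*y)
At (-3, 3, -3): (-1, -69, 18).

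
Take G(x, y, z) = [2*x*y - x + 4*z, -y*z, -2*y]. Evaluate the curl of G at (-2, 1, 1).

(-1, 4, 4)

(∇×G)₁ = ∂G₃/∂y − ∂G₂/∂z = y - 2
(∇×G)₂ = ∂G₁/∂z − ∂G₃/∂x = 4
(∇×G)₃ = ∂G₂/∂x − ∂G₁/∂y = -2*x
∇×G = (y - 2, 4, -2*x)
At (-2, 1, 1): (-1, 4, 4).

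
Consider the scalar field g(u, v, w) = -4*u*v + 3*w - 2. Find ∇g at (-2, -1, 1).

(4, 8, 3)

∂g/∂u = -4*v
∂g/∂v = -4*u
∂g/∂w = 3
∇g = (-4*v, -4*u, 3)
At (-2, -1, 1): (4, 8, 3).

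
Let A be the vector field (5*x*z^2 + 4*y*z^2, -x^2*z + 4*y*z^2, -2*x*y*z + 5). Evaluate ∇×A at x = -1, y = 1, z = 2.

(∇×A)₁ = ∂A₃/∂y − ∂A₂/∂z = x^2 - 2*x*z - 8*y*z
(∇×A)₂ = ∂A₁/∂z − ∂A₃/∂x = 10*x*z + 10*y*z
(∇×A)₃ = ∂A₂/∂x − ∂A₁/∂y = -2*x*z - 4*z^2
∇×A = (x^2 - 2*x*z - 8*y*z, 10*x*z + 10*y*z, -2*x*z - 4*z^2)
At (-1, 1, 2): (-11, 0, -12).

(-11, 0, -12)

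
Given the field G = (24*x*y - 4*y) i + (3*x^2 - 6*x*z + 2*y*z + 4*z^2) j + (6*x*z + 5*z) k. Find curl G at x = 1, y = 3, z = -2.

(∇×G)₁ = ∂G₃/∂y − ∂G₂/∂z = 6*x - 2*y - 8*z
(∇×G)₂ = ∂G₁/∂z − ∂G₃/∂x = -6*z
(∇×G)₃ = ∂G₂/∂x − ∂G₁/∂y = -18*x - 6*z + 4
∇×G = (6*x - 2*y - 8*z, -6*z, -18*x - 6*z + 4)
At (1, 3, -2): (16, 12, -2).

(16, 12, -2)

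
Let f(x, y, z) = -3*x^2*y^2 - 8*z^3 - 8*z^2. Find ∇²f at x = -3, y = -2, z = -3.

50

∂²f/∂x² = -6*y^2
∂²f/∂y² = -6*x^2
∂²f/∂z² = -16*(3*z + 1)
∇²f = -6*x^2 - 6*y^2 - 48*z - 16
At (-3, -2, -3): 50.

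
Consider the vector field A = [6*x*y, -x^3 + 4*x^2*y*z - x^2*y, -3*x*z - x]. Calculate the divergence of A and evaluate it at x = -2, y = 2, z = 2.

∂A₁/∂x = 6*y
∂A₂/∂y = 4*x^2*z - x^2
∂A₃/∂z = -3*x
∇·A = 4*x^2*z - x^2 - 3*x + 6*y
At (-2, 2, 2): 46.

46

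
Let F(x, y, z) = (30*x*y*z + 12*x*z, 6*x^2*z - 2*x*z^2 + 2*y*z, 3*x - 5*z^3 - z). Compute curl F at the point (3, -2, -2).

(-74, -147, 100)

(∇×F)₁ = ∂F₃/∂y − ∂F₂/∂z = -6*x^2 + 4*x*z - 2*y
(∇×F)₂ = ∂F₁/∂z − ∂F₃/∂x = 30*x*y + 12*x - 3
(∇×F)₃ = ∂F₂/∂x − ∂F₁/∂y = -18*x*z - 2*z^2
∇×F = (-6*x^2 + 4*x*z - 2*y, 30*x*y + 12*x - 3, -18*x*z - 2*z^2)
At (3, -2, -2): (-74, -147, 100).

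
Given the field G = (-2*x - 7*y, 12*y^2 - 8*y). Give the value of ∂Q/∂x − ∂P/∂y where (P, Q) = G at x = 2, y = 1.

∂G₂/∂x = 0
∂G₁/∂y = -7
Scalar curl = 7
At (2, 1): 7.

7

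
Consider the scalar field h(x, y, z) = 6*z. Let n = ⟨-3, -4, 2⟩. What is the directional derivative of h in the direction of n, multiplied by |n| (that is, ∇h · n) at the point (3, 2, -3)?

∂h/∂x = 0
∂h/∂y = 0
∂h/∂z = 6
∇h at (3, 2, -3) = (0, 0, 6)
∇h · n = (0)(-3) + (0)(-4) + (6)(2) = 12

12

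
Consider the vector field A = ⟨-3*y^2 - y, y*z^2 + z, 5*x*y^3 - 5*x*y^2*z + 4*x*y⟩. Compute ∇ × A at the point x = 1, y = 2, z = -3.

(135, -108, 13)

(∇×A)₁ = ∂A₃/∂y − ∂A₂/∂z = 15*x*y^2 - 10*x*y*z + 4*x - 2*y*z - 1
(∇×A)₂ = ∂A₁/∂z − ∂A₃/∂x = -5*y^3 + 5*y^2*z - 4*y
(∇×A)₃ = ∂A₂/∂x − ∂A₁/∂y = 6*y + 1
∇×A = (15*x*y^2 - 10*x*y*z + 4*x - 2*y*z - 1, -5*y^3 + 5*y^2*z - 4*y, 6*y + 1)
At (1, 2, -3): (135, -108, 13).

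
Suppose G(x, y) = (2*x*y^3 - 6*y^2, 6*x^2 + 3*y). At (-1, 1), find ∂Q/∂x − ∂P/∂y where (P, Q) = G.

6

∂G₂/∂x = 12*x
∂G₁/∂y = 6*x*y^2 - 12*y
Scalar curl = -6*x*y^2 + 12*x + 12*y
At (-1, 1): 6.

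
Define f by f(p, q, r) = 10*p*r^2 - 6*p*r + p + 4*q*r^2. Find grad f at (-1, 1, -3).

(109, 36, 42)

∂f/∂p = 10*r^2 - 6*r + 1
∂f/∂q = 4*r^2
∂f/∂r = 20*p*r - 6*p + 8*q*r
∇f = (10*r^2 - 6*r + 1, 4*r^2, 20*p*r - 6*p + 8*q*r)
At (-1, 1, -3): (109, 36, 42).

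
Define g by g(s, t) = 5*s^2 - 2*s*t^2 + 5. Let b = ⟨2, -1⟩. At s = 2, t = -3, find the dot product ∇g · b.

-20

∂g/∂s = 10*s - 2*t^2
∂g/∂t = -4*s*t
∇g at (2, -3) = (2, 24)
∇g · b = (2)(2) + (24)(-1) = -20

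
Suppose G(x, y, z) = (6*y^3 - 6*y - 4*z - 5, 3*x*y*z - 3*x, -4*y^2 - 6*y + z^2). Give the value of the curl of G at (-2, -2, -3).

(∇×G)₁ = ∂G₃/∂y − ∂G₂/∂z = -3*x*y - 8*y - 6
(∇×G)₂ = ∂G₁/∂z − ∂G₃/∂x = -4
(∇×G)₃ = ∂G₂/∂x − ∂G₁/∂y = -18*y^2 + 3*y*z + 3
∇×G = (-3*x*y - 8*y - 6, -4, -18*y^2 + 3*y*z + 3)
At (-2, -2, -3): (-2, -4, -51).

(-2, -4, -51)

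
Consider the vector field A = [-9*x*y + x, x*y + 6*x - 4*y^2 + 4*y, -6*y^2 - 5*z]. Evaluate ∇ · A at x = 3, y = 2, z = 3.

-31

∂A₁/∂x = -9*y + 1
∂A₂/∂y = x - 8*y + 4
∂A₃/∂z = -5
∇·A = x - 17*y
At (3, 2, 3): -31.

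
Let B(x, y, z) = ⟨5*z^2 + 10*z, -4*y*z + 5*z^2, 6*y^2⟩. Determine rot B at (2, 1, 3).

(-14, 40, 0)

(∇×B)₁ = ∂B₃/∂y − ∂B₂/∂z = 16*y - 10*z
(∇×B)₂ = ∂B₁/∂z − ∂B₃/∂x = 10*z + 10
(∇×B)₃ = ∂B₂/∂x − ∂B₁/∂y = 0
∇×B = (16*y - 10*z, 10*z + 10, 0)
At (2, 1, 3): (-14, 40, 0).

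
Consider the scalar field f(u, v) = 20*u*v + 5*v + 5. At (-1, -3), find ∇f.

∂f/∂u = 20*v
∂f/∂v = 20*u + 5
∇f = (20*v, 20*u + 5)
At (-1, -3): (-60, -15).

(-60, -15)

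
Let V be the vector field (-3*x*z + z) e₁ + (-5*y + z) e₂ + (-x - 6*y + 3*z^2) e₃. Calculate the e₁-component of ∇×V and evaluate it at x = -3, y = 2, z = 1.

(∇×V)_1 = ∂V₃/∂y − ∂V₂/∂z
= -6 − (1)
= -7
At (-3, 2, 1): -7.

-7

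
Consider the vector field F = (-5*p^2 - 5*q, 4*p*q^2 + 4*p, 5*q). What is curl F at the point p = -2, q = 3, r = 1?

(∇×F)₁ = ∂F₃/∂q − ∂F₂/∂r = 5
(∇×F)₂ = ∂F₁/∂r − ∂F₃/∂p = 0
(∇×F)₃ = ∂F₂/∂p − ∂F₁/∂q = 4*q^2 + 9
∇×F = (5, 0, 4*q^2 + 9)
At (-2, 3, 1): (5, 0, 45).

(5, 0, 45)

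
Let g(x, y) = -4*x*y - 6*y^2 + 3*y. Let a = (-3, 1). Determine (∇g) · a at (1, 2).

-1

∂g/∂x = -4*y
∂g/∂y = -4*x - 12*y + 3
∇g at (1, 2) = (-8, -25)
∇g · a = (-8)(-3) + (-25)(1) = -1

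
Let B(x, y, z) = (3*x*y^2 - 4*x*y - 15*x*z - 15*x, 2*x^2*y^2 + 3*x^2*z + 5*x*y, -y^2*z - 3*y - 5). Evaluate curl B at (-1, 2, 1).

(∇×B)₁ = ∂B₃/∂y − ∂B₂/∂z = -3*x^2 - 2*y*z - 3
(∇×B)₂ = ∂B₁/∂z − ∂B₃/∂x = -15*x
(∇×B)₃ = ∂B₂/∂x − ∂B₁/∂y = 4*x*y^2 - 6*x*y + 6*x*z + 4*x + 5*y
∇×B = (-3*x^2 - 2*y*z - 3, -15*x, 4*x*y^2 - 6*x*y + 6*x*z + 4*x + 5*y)
At (-1, 2, 1): (-10, 15, -4).

(-10, 15, -4)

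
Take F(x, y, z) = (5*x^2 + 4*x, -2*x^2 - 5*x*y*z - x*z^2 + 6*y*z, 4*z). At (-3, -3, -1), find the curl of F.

(∇×F)₁ = ∂F₃/∂y − ∂F₂/∂z = 5*x*y + 2*x*z - 6*y
(∇×F)₂ = ∂F₁/∂z − ∂F₃/∂x = 0
(∇×F)₃ = ∂F₂/∂x − ∂F₁/∂y = -4*x - 5*y*z - z^2
∇×F = (5*x*y + 2*x*z - 6*y, 0, -4*x - 5*y*z - z^2)
At (-3, -3, -1): (69, 0, -4).

(69, 0, -4)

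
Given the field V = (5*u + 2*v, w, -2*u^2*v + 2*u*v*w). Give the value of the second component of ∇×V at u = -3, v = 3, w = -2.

(∇×V)_2 = ∂V₁/∂w − ∂V₃/∂u
= 0 − (-4*u*v + 2*v*w)
= 4*u*v - 2*v*w
At (-3, 3, -2): -24.

-24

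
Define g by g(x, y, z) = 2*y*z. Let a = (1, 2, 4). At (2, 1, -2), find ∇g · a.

∂g/∂x = 0
∂g/∂y = 2*z
∂g/∂z = 2*y
∇g at (2, 1, -2) = (0, -4, 2)
∇g · a = (0)(1) + (-4)(2) + (2)(4) = 0

0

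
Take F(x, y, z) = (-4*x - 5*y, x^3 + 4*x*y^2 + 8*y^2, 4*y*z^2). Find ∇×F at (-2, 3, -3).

(∇×F)₁ = ∂F₃/∂y − ∂F₂/∂z = 4*z^2
(∇×F)₂ = ∂F₁/∂z − ∂F₃/∂x = 0
(∇×F)₃ = ∂F₂/∂x − ∂F₁/∂y = 3*x^2 + 4*y^2 + 5
∇×F = (4*z^2, 0, 3*x^2 + 4*y^2 + 5)
At (-2, 3, -3): (36, 0, 53).

(36, 0, 53)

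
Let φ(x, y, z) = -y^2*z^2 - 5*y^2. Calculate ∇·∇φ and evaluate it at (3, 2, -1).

-20

∂²φ/∂x² = 0
∂²φ/∂y² = -2*(z^2 + 5)
∂²φ/∂z² = -2*y^2
∇²φ = -2*y^2 - 2*z^2 - 10
At (3, 2, -1): -20.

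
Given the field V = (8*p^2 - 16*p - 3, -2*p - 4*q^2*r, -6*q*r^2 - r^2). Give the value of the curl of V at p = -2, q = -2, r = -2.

(∇×V)₁ = ∂V₃/∂q − ∂V₂/∂r = 4*q^2 - 6*r^2
(∇×V)₂ = ∂V₁/∂r − ∂V₃/∂p = 0
(∇×V)₃ = ∂V₂/∂p − ∂V₁/∂q = -2
∇×V = (4*q^2 - 6*r^2, 0, -2)
At (-2, -2, -2): (-8, 0, -2).

(-8, 0, -2)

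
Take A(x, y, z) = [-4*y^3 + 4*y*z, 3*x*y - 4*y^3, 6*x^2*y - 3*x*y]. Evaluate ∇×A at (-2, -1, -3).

(∇×A)₁ = ∂A₃/∂y − ∂A₂/∂z = 6*x^2 - 3*x
(∇×A)₂ = ∂A₁/∂z − ∂A₃/∂x = -12*x*y + 7*y
(∇×A)₃ = ∂A₂/∂x − ∂A₁/∂y = 12*y^2 + 3*y - 4*z
∇×A = (6*x^2 - 3*x, -12*x*y + 7*y, 12*y^2 + 3*y - 4*z)
At (-2, -1, -3): (30, -31, 21).

(30, -31, 21)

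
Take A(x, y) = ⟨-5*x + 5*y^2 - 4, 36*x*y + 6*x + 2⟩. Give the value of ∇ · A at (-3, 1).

-113

∂A₁/∂x = -5
∂A₂/∂y = 36*x
∇·A = 36*x - 5
At (-3, 1): -113.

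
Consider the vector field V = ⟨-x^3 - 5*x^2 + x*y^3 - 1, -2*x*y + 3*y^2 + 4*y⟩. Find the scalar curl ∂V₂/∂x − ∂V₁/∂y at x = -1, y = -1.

5

∂V₂/∂x = -2*y
∂V₁/∂y = 3*x*y^2
Scalar curl = -3*x*y^2 - 2*y
At (-1, -1): 5.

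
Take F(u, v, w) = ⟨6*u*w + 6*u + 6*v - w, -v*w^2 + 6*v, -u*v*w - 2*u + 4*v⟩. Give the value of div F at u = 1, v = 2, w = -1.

∂F₁/∂u = 6*w + 6
∂F₂/∂v = -w^2 + 6
∂F₃/∂w = -u*v
∇·F = -u*v - w^2 + 6*w + 12
At (1, 2, -1): 3.

3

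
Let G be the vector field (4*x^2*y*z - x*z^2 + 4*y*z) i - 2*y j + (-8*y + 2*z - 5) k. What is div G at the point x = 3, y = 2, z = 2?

∂G₁/∂x = 8*x*y*z - z^2
∂G₂/∂y = -2
∂G₃/∂z = 2
∇·G = 8*x*y*z - z^2
At (3, 2, 2): 92.

92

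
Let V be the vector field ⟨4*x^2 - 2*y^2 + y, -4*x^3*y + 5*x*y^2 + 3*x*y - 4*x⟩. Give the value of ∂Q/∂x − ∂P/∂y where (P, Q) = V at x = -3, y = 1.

-101

∂V₂/∂x = -12*x^2*y + 5*y^2 + 3*y - 4
∂V₁/∂y = -4*y + 1
Scalar curl = -12*x^2*y + 5*y^2 + 7*y - 5
At (-3, 1): -101.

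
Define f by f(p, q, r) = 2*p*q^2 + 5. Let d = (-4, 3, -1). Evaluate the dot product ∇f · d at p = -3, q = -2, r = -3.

40

∂f/∂p = 2*q^2
∂f/∂q = 4*p*q
∂f/∂r = 0
∇f at (-3, -2, -3) = (8, 24, 0)
∇f · d = (8)(-4) + (24)(3) + (0)(-1) = 40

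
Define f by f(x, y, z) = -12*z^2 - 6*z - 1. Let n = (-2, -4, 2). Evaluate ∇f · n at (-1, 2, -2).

∂f/∂x = 0
∂f/∂y = 0
∂f/∂z = -24*z - 6
∇f at (-1, 2, -2) = (0, 0, 42)
∇f · n = (0)(-2) + (0)(-4) + (42)(2) = 84

84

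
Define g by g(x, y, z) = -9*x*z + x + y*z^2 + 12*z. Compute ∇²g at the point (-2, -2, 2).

-4

∂²g/∂x² = 0
∂²g/∂y² = 0
∂²g/∂z² = 2*y
∇²g = 2*y
At (-2, -2, 2): -4.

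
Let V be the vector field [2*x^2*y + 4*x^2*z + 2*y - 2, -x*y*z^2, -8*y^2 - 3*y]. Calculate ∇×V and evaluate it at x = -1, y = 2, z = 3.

(-47, 4, -22)

(∇×V)₁ = ∂V₃/∂y − ∂V₂/∂z = 2*x*y*z - 16*y - 3
(∇×V)₂ = ∂V₁/∂z − ∂V₃/∂x = 4*x^2
(∇×V)₃ = ∂V₂/∂x − ∂V₁/∂y = -2*x^2 - y*z^2 - 2
∇×V = (2*x*y*z - 16*y - 3, 4*x^2, -2*x^2 - y*z^2 - 2)
At (-1, 2, 3): (-47, 4, -22).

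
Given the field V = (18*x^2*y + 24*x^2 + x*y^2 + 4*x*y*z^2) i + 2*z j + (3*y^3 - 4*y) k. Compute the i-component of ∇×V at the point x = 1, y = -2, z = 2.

(∇×V)_1 = ∂V₃/∂y − ∂V₂/∂z
= 9*y^2 - 4 − (2)
= 9*y^2 - 6
At (1, -2, 2): 30.

30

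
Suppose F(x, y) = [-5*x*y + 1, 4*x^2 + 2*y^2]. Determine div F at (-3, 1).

∂F₁/∂x = -5*y
∂F₂/∂y = 4*y
∇·F = -y
At (-3, 1): -1.

-1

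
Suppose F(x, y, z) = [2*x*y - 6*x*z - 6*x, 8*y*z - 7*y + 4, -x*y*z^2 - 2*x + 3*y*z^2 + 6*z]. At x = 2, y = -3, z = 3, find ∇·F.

∂F₁/∂x = 2*y - 6*z - 6
∂F₂/∂y = 8*z - 7
∂F₃/∂z = -2*x*y*z + 6*y*z + 6
∇·F = -2*x*y*z + 6*y*z + 2*y + 2*z - 7
At (2, -3, 3): -25.

-25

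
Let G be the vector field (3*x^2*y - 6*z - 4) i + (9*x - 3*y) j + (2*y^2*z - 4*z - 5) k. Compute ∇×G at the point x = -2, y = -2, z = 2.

(∇×G)₁ = ∂G₃/∂y − ∂G₂/∂z = 4*y*z
(∇×G)₂ = ∂G₁/∂z − ∂G₃/∂x = -6
(∇×G)₃ = ∂G₂/∂x − ∂G₁/∂y = -3*x^2 + 9
∇×G = (4*y*z, -6, -3*x^2 + 9)
At (-2, -2, 2): (-16, -6, -3).

(-16, -6, -3)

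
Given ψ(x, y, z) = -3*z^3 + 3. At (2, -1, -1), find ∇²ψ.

18

∂²ψ/∂x² = 0
∂²ψ/∂y² = 0
∂²ψ/∂z² = -18*z
∇²ψ = -18*z
At (2, -1, -1): 18.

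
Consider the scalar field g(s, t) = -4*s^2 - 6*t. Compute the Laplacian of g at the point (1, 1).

-8

∂²g/∂s² = -8
∂²g/∂t² = 0
∇²g = -8
At (1, 1): -8.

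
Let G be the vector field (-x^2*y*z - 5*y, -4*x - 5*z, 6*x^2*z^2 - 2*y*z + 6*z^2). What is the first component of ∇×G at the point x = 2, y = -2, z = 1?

3

(∇×G)_1 = ∂G₃/∂y − ∂G₂/∂z
= -2*z − (-5)
= -2*z + 5
At (2, -2, 1): 3.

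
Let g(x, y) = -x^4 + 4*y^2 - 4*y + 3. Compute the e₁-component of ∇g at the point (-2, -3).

32

(∇g)_1 = ∂g/∂x = -4*x^3
At (-2, -3): 32.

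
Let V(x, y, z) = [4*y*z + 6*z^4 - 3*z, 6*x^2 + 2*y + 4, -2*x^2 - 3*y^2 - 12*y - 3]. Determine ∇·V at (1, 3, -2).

2

∂V₁/∂x = 0
∂V₂/∂y = 2
∂V₃/∂z = 0
∇·V = 2
At (1, 3, -2): 2.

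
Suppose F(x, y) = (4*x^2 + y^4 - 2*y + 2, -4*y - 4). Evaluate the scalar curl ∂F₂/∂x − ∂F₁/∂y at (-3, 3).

∂F₂/∂x = 0
∂F₁/∂y = 4*y^3 - 2
Scalar curl = -4*y^3 + 2
At (-3, 3): -106.

-106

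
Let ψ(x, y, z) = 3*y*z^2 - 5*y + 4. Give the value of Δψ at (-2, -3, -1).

-18

∂²ψ/∂x² = 0
∂²ψ/∂y² = 0
∂²ψ/∂z² = 6*y
∇²ψ = 6*y
At (-2, -3, -1): -18.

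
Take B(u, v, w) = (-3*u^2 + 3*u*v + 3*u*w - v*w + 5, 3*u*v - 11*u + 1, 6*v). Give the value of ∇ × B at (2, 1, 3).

(∇×B)₁ = ∂B₃/∂v − ∂B₂/∂w = 6
(∇×B)₂ = ∂B₁/∂w − ∂B₃/∂u = 3*u - v
(∇×B)₃ = ∂B₂/∂u − ∂B₁/∂v = -3*u + 3*v + w - 11
∇×B = (6, 3*u - v, -3*u + 3*v + w - 11)
At (2, 1, 3): (6, 5, -11).

(6, 5, -11)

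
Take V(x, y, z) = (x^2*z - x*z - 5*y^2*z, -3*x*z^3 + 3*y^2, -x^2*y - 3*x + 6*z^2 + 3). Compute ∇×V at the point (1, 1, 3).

(∇×V)₁ = ∂V₃/∂y − ∂V₂/∂z = -x^2 + 9*x*z^2
(∇×V)₂ = ∂V₁/∂z − ∂V₃/∂x = x^2 + 2*x*y - x - 5*y^2 + 3
(∇×V)₃ = ∂V₂/∂x − ∂V₁/∂y = 10*y*z - 3*z^3
∇×V = (-x^2 + 9*x*z^2, x^2 + 2*x*y - x - 5*y^2 + 3, 10*y*z - 3*z^3)
At (1, 1, 3): (80, 0, -51).

(80, 0, -51)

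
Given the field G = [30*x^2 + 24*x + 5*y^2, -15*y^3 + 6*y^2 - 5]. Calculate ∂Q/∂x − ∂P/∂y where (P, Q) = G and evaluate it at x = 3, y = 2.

∂G₂/∂x = 0
∂G₁/∂y = 10*y
Scalar curl = -10*y
At (3, 2): -20.

-20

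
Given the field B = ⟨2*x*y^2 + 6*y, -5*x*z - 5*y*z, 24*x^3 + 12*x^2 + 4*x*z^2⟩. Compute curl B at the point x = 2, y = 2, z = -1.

(20, -340, -17)

(∇×B)₁ = ∂B₃/∂y − ∂B₂/∂z = 5*x + 5*y
(∇×B)₂ = ∂B₁/∂z − ∂B₃/∂x = -72*x^2 - 24*x - 4*z^2
(∇×B)₃ = ∂B₂/∂x − ∂B₁/∂y = -4*x*y - 5*z - 6
∇×B = (5*x + 5*y, -72*x^2 - 24*x - 4*z^2, -4*x*y - 5*z - 6)
At (2, 2, -1): (20, -340, -17).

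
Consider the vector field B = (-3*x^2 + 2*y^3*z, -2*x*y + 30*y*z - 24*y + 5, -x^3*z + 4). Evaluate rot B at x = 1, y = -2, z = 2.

(60, -10, -44)

(∇×B)₁ = ∂B₃/∂y − ∂B₂/∂z = -30*y
(∇×B)₂ = ∂B₁/∂z − ∂B₃/∂x = 3*x^2*z + 2*y^3
(∇×B)₃ = ∂B₂/∂x − ∂B₁/∂y = -6*y^2*z - 2*y
∇×B = (-30*y, 3*x^2*z + 2*y^3, -6*y^2*z - 2*y)
At (1, -2, 2): (60, -10, -44).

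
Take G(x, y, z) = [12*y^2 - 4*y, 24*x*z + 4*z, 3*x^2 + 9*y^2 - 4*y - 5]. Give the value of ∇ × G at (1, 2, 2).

(∇×G)₁ = ∂G₃/∂y − ∂G₂/∂z = -24*x + 18*y - 8
(∇×G)₂ = ∂G₁/∂z − ∂G₃/∂x = -6*x
(∇×G)₃ = ∂G₂/∂x − ∂G₁/∂y = -24*y + 24*z + 4
∇×G = (-24*x + 18*y - 8, -6*x, -24*y + 24*z + 4)
At (1, 2, 2): (4, -6, 4).

(4, -6, 4)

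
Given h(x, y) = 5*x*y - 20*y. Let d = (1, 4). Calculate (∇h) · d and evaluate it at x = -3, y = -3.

-155

∂h/∂x = 5*y
∂h/∂y = 5*x - 20
∇h at (-3, -3) = (-15, -35)
∇h · d = (-15)(1) + (-35)(4) = -155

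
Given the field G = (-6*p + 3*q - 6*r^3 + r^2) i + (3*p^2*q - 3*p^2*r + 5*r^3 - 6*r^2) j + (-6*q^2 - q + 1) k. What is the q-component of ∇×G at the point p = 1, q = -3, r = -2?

-76

(∇×G)_2 = ∂G₁/∂r − ∂G₃/∂p
= -18*r^2 + 2*r − (0)
= -18*r^2 + 2*r
At (1, -3, -2): -76.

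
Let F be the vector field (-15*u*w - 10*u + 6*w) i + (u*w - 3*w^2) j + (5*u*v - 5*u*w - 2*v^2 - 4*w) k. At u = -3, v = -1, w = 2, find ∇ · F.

-29

∂F₁/∂u = -15*w - 10
∂F₂/∂v = 0
∂F₃/∂w = -5*u - 4
∇·F = -5*u - 15*w - 14
At (-3, -1, 2): -29.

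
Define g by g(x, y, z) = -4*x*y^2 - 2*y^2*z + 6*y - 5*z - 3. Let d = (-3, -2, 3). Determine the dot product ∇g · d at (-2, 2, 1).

∂g/∂x = -4*y^2
∂g/∂y = -8*x*y - 4*y*z + 6
∂g/∂z = -2*y^2 - 5
∇g at (-2, 2, 1) = (-16, 30, -13)
∇g · d = (-16)(-3) + (30)(-2) + (-13)(3) = -51

-51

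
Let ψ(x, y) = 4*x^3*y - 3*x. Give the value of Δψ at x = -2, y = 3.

∂²ψ/∂x² = 24*x*y
∂²ψ/∂y² = 0
∇²ψ = 24*x*y
At (-2, 3): -144.

-144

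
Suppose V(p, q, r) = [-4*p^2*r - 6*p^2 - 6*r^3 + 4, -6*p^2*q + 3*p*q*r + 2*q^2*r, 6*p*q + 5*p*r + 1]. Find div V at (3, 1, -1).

-64

∂V₁/∂p = -8*p*r - 12*p
∂V₂/∂q = -6*p^2 + 3*p*r + 4*q*r
∂V₃/∂r = 5*p
∇·V = -6*p^2 - 5*p*r - 7*p + 4*q*r
At (3, 1, -1): -64.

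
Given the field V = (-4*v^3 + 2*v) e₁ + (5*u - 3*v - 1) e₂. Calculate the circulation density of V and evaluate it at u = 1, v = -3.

∂V₂/∂u = 5
∂V₁/∂v = -12*v^2 + 2
Scalar curl = 12*v^2 + 3
At (1, -3): 111.

111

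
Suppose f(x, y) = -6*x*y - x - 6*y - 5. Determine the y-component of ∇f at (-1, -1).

0

(∇f)_2 = ∂f/∂y = -6*x - 6
At (-1, -1): 0.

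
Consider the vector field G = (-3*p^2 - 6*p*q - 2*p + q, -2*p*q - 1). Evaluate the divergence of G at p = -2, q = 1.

8

∂G₁/∂p = -6*p - 6*q - 2
∂G₂/∂q = -2*p
∇·G = -8*p - 6*q - 2
At (-2, 1): 8.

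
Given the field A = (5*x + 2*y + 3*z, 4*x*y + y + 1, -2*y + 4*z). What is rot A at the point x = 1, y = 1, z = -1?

(∇×A)₁ = ∂A₃/∂y − ∂A₂/∂z = -2
(∇×A)₂ = ∂A₁/∂z − ∂A₃/∂x = 3
(∇×A)₃ = ∂A₂/∂x − ∂A₁/∂y = 4*y - 2
∇×A = (-2, 3, 4*y - 2)
At (1, 1, -1): (-2, 3, 2).

(-2, 3, 2)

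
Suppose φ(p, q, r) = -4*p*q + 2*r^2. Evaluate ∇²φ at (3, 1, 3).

4

∂²φ/∂p² = 0
∂²φ/∂q² = 0
∂²φ/∂r² = 4
∇²φ = 4
At (3, 1, 3): 4.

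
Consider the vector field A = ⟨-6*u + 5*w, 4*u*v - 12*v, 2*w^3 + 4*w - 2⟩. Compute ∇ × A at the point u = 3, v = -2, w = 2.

(∇×A)₁ = ∂A₃/∂v − ∂A₂/∂w = 0
(∇×A)₂ = ∂A₁/∂w − ∂A₃/∂u = 5
(∇×A)₃ = ∂A₂/∂u − ∂A₁/∂v = 4*v
∇×A = (0, 5, 4*v)
At (3, -2, 2): (0, 5, -8).

(0, 5, -8)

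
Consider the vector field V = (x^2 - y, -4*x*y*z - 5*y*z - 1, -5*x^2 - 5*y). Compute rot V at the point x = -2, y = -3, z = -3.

(∇×V)₁ = ∂V₃/∂y − ∂V₂/∂z = 4*x*y + 5*y - 5
(∇×V)₂ = ∂V₁/∂z − ∂V₃/∂x = 10*x
(∇×V)₃ = ∂V₂/∂x − ∂V₁/∂y = -4*y*z + 1
∇×V = (4*x*y + 5*y - 5, 10*x, -4*y*z + 1)
At (-2, -3, -3): (4, -20, -35).

(4, -20, -35)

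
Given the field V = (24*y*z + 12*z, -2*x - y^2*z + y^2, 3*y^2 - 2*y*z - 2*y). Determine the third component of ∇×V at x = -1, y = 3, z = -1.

22

(∇×V)_3 = ∂V₂/∂x − ∂V₁/∂y
= -2 − (24*z)
= -24*z - 2
At (-1, 3, -1): 22.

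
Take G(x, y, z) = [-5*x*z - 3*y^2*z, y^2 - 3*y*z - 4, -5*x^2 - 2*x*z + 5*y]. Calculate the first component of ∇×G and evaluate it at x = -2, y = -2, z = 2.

(∇×G)_1 = ∂G₃/∂y − ∂G₂/∂z
= 5 − (-3*y)
= 3*y + 5
At (-2, -2, 2): -1.

-1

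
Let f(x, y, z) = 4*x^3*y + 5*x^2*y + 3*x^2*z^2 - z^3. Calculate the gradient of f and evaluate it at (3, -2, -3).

(-114, 153, -189)

∂f/∂x = 12*x^2*y + 10*x*y + 6*x*z^2
∂f/∂y = 4*x^3 + 5*x^2
∂f/∂z = 6*x^2*z - 3*z^2
∇f = (12*x^2*y + 10*x*y + 6*x*z^2, 4*x^3 + 5*x^2, 6*x^2*z - 3*z^2)
At (3, -2, -3): (-114, 153, -189).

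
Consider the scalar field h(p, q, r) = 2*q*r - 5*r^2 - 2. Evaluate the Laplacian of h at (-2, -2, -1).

∂²h/∂p² = 0
∂²h/∂q² = 0
∂²h/∂r² = -10
∇²h = -10
At (-2, -2, -1): -10.

-10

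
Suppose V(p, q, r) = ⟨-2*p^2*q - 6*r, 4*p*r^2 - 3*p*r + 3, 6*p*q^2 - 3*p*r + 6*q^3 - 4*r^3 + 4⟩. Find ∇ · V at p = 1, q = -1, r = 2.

-47

∂V₁/∂p = -4*p*q
∂V₂/∂q = 0
∂V₃/∂r = -3*p - 12*r^2
∇·V = -4*p*q - 3*p - 12*r^2
At (1, -1, 2): -47.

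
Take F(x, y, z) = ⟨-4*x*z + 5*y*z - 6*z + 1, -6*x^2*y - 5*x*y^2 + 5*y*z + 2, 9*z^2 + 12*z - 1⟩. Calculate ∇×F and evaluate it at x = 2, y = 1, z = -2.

(∇×F)₁ = ∂F₃/∂y − ∂F₂/∂z = -5*y
(∇×F)₂ = ∂F₁/∂z − ∂F₃/∂x = -4*x + 5*y - 6
(∇×F)₃ = ∂F₂/∂x − ∂F₁/∂y = -12*x*y - 5*y^2 - 5*z
∇×F = (-5*y, -4*x + 5*y - 6, -12*x*y - 5*y^2 - 5*z)
At (2, 1, -2): (-5, -9, -19).

(-5, -9, -19)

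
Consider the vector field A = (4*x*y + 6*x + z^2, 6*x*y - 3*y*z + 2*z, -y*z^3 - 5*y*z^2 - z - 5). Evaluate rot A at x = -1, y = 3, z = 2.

(-21, 4, 22)

(∇×A)₁ = ∂A₃/∂y − ∂A₂/∂z = 3*y - z^3 - 5*z^2 - 2
(∇×A)₂ = ∂A₁/∂z − ∂A₃/∂x = 2*z
(∇×A)₃ = ∂A₂/∂x − ∂A₁/∂y = -4*x + 6*y
∇×A = (3*y - z^3 - 5*z^2 - 2, 2*z, -4*x + 6*y)
At (-1, 3, 2): (-21, 4, 22).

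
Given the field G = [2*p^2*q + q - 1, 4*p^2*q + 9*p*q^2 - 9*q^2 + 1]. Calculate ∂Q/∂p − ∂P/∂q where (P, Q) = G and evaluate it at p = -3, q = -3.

∂G₂/∂p = 8*p*q + 9*q^2
∂G₁/∂q = 2*p^2 + 1
Scalar curl = -2*p^2 + 8*p*q + 9*q^2 - 1
At (-3, -3): 134.

134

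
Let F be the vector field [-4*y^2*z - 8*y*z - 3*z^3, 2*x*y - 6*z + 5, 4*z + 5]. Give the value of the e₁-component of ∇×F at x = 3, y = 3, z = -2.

(∇×F)_1 = ∂F₃/∂y − ∂F₂/∂z
= 0 − (-6)
= 6
At (3, 3, -2): 6.

6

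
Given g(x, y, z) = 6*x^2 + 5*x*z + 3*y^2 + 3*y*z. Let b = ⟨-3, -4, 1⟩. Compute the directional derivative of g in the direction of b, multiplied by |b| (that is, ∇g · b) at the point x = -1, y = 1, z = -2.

64

∂g/∂x = 12*x + 5*z
∂g/∂y = 6*y + 3*z
∂g/∂z = 5*x + 3*y
∇g at (-1, 1, -2) = (-22, 0, -2)
∇g · b = (-22)(-3) + (0)(-4) + (-2)(1) = 64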